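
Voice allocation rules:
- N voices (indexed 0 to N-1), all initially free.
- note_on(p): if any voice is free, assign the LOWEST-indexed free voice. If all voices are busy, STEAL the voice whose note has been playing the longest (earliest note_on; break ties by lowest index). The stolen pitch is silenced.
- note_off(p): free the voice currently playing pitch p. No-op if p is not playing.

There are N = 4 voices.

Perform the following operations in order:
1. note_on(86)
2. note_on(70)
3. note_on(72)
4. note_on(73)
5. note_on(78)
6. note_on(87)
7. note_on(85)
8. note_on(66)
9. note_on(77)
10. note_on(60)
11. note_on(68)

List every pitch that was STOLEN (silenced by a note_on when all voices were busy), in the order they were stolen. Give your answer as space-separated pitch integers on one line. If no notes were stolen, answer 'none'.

Op 1: note_on(86): voice 0 is free -> assigned | voices=[86 - - -]
Op 2: note_on(70): voice 1 is free -> assigned | voices=[86 70 - -]
Op 3: note_on(72): voice 2 is free -> assigned | voices=[86 70 72 -]
Op 4: note_on(73): voice 3 is free -> assigned | voices=[86 70 72 73]
Op 5: note_on(78): all voices busy, STEAL voice 0 (pitch 86, oldest) -> assign | voices=[78 70 72 73]
Op 6: note_on(87): all voices busy, STEAL voice 1 (pitch 70, oldest) -> assign | voices=[78 87 72 73]
Op 7: note_on(85): all voices busy, STEAL voice 2 (pitch 72, oldest) -> assign | voices=[78 87 85 73]
Op 8: note_on(66): all voices busy, STEAL voice 3 (pitch 73, oldest) -> assign | voices=[78 87 85 66]
Op 9: note_on(77): all voices busy, STEAL voice 0 (pitch 78, oldest) -> assign | voices=[77 87 85 66]
Op 10: note_on(60): all voices busy, STEAL voice 1 (pitch 87, oldest) -> assign | voices=[77 60 85 66]
Op 11: note_on(68): all voices busy, STEAL voice 2 (pitch 85, oldest) -> assign | voices=[77 60 68 66]

Answer: 86 70 72 73 78 87 85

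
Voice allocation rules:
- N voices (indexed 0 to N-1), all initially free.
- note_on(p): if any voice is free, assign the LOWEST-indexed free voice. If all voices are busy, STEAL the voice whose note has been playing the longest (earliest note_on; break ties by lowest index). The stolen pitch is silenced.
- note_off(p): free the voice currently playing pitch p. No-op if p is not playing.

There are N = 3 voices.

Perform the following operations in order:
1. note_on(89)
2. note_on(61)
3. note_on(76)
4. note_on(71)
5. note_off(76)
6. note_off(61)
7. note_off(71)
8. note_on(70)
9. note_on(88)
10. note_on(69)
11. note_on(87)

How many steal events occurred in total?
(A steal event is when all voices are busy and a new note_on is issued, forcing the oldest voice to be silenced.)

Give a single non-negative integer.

Op 1: note_on(89): voice 0 is free -> assigned | voices=[89 - -]
Op 2: note_on(61): voice 1 is free -> assigned | voices=[89 61 -]
Op 3: note_on(76): voice 2 is free -> assigned | voices=[89 61 76]
Op 4: note_on(71): all voices busy, STEAL voice 0 (pitch 89, oldest) -> assign | voices=[71 61 76]
Op 5: note_off(76): free voice 2 | voices=[71 61 -]
Op 6: note_off(61): free voice 1 | voices=[71 - -]
Op 7: note_off(71): free voice 0 | voices=[- - -]
Op 8: note_on(70): voice 0 is free -> assigned | voices=[70 - -]
Op 9: note_on(88): voice 1 is free -> assigned | voices=[70 88 -]
Op 10: note_on(69): voice 2 is free -> assigned | voices=[70 88 69]
Op 11: note_on(87): all voices busy, STEAL voice 0 (pitch 70, oldest) -> assign | voices=[87 88 69]

Answer: 2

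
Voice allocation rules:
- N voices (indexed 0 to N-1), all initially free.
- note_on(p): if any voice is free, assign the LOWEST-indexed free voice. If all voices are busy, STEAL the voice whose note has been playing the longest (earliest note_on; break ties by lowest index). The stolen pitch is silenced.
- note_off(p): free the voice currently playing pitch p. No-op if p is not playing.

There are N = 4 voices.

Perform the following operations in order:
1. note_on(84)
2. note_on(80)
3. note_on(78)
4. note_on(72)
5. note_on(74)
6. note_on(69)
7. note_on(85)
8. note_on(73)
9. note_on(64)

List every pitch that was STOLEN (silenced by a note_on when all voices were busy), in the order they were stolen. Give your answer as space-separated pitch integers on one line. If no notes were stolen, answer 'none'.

Answer: 84 80 78 72 74

Derivation:
Op 1: note_on(84): voice 0 is free -> assigned | voices=[84 - - -]
Op 2: note_on(80): voice 1 is free -> assigned | voices=[84 80 - -]
Op 3: note_on(78): voice 2 is free -> assigned | voices=[84 80 78 -]
Op 4: note_on(72): voice 3 is free -> assigned | voices=[84 80 78 72]
Op 5: note_on(74): all voices busy, STEAL voice 0 (pitch 84, oldest) -> assign | voices=[74 80 78 72]
Op 6: note_on(69): all voices busy, STEAL voice 1 (pitch 80, oldest) -> assign | voices=[74 69 78 72]
Op 7: note_on(85): all voices busy, STEAL voice 2 (pitch 78, oldest) -> assign | voices=[74 69 85 72]
Op 8: note_on(73): all voices busy, STEAL voice 3 (pitch 72, oldest) -> assign | voices=[74 69 85 73]
Op 9: note_on(64): all voices busy, STEAL voice 0 (pitch 74, oldest) -> assign | voices=[64 69 85 73]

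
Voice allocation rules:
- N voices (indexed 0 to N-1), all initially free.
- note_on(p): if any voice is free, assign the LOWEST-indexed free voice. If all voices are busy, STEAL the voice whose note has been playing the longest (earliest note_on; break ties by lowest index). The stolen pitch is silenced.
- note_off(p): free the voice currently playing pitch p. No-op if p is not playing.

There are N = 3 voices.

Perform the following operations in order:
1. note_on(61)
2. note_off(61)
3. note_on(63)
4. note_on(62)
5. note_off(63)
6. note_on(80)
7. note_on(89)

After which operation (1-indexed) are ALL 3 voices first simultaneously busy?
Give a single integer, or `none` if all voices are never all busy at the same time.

Answer: 7

Derivation:
Op 1: note_on(61): voice 0 is free -> assigned | voices=[61 - -]
Op 2: note_off(61): free voice 0 | voices=[- - -]
Op 3: note_on(63): voice 0 is free -> assigned | voices=[63 - -]
Op 4: note_on(62): voice 1 is free -> assigned | voices=[63 62 -]
Op 5: note_off(63): free voice 0 | voices=[- 62 -]
Op 6: note_on(80): voice 0 is free -> assigned | voices=[80 62 -]
Op 7: note_on(89): voice 2 is free -> assigned | voices=[80 62 89]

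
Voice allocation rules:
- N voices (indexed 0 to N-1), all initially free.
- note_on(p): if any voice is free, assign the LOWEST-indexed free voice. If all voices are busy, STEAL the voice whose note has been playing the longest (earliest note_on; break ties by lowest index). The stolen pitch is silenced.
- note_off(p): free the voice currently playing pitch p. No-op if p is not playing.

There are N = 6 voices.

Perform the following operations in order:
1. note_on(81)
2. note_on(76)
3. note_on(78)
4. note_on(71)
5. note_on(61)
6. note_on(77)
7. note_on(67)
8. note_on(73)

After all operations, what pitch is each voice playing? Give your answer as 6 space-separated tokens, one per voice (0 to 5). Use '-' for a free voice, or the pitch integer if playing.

Answer: 67 73 78 71 61 77

Derivation:
Op 1: note_on(81): voice 0 is free -> assigned | voices=[81 - - - - -]
Op 2: note_on(76): voice 1 is free -> assigned | voices=[81 76 - - - -]
Op 3: note_on(78): voice 2 is free -> assigned | voices=[81 76 78 - - -]
Op 4: note_on(71): voice 3 is free -> assigned | voices=[81 76 78 71 - -]
Op 5: note_on(61): voice 4 is free -> assigned | voices=[81 76 78 71 61 -]
Op 6: note_on(77): voice 5 is free -> assigned | voices=[81 76 78 71 61 77]
Op 7: note_on(67): all voices busy, STEAL voice 0 (pitch 81, oldest) -> assign | voices=[67 76 78 71 61 77]
Op 8: note_on(73): all voices busy, STEAL voice 1 (pitch 76, oldest) -> assign | voices=[67 73 78 71 61 77]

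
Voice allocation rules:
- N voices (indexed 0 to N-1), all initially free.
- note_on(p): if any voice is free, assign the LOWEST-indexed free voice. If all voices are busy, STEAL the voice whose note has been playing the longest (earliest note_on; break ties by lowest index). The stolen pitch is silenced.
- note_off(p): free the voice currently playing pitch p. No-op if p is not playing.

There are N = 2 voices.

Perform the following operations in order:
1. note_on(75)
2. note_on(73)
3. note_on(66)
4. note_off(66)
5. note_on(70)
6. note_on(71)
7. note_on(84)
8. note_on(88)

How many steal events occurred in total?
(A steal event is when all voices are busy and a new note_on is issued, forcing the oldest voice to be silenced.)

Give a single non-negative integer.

Op 1: note_on(75): voice 0 is free -> assigned | voices=[75 -]
Op 2: note_on(73): voice 1 is free -> assigned | voices=[75 73]
Op 3: note_on(66): all voices busy, STEAL voice 0 (pitch 75, oldest) -> assign | voices=[66 73]
Op 4: note_off(66): free voice 0 | voices=[- 73]
Op 5: note_on(70): voice 0 is free -> assigned | voices=[70 73]
Op 6: note_on(71): all voices busy, STEAL voice 1 (pitch 73, oldest) -> assign | voices=[70 71]
Op 7: note_on(84): all voices busy, STEAL voice 0 (pitch 70, oldest) -> assign | voices=[84 71]
Op 8: note_on(88): all voices busy, STEAL voice 1 (pitch 71, oldest) -> assign | voices=[84 88]

Answer: 4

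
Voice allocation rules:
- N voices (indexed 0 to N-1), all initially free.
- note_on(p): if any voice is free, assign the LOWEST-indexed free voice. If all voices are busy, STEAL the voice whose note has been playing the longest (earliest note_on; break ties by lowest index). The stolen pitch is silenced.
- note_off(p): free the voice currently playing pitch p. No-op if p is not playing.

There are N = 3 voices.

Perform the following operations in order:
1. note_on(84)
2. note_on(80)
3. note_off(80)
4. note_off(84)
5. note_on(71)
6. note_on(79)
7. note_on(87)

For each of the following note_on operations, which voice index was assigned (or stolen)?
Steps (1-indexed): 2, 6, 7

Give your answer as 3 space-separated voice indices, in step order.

Answer: 1 1 2

Derivation:
Op 1: note_on(84): voice 0 is free -> assigned | voices=[84 - -]
Op 2: note_on(80): voice 1 is free -> assigned | voices=[84 80 -]
Op 3: note_off(80): free voice 1 | voices=[84 - -]
Op 4: note_off(84): free voice 0 | voices=[- - -]
Op 5: note_on(71): voice 0 is free -> assigned | voices=[71 - -]
Op 6: note_on(79): voice 1 is free -> assigned | voices=[71 79 -]
Op 7: note_on(87): voice 2 is free -> assigned | voices=[71 79 87]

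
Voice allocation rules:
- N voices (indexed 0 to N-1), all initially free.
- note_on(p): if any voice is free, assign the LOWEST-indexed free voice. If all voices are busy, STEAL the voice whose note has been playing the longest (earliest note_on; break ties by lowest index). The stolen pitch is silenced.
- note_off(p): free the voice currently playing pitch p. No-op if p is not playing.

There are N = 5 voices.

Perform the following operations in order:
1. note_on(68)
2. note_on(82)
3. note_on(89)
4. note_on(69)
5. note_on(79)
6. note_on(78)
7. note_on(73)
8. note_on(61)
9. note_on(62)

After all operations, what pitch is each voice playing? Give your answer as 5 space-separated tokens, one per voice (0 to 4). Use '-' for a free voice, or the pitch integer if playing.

Answer: 78 73 61 62 79

Derivation:
Op 1: note_on(68): voice 0 is free -> assigned | voices=[68 - - - -]
Op 2: note_on(82): voice 1 is free -> assigned | voices=[68 82 - - -]
Op 3: note_on(89): voice 2 is free -> assigned | voices=[68 82 89 - -]
Op 4: note_on(69): voice 3 is free -> assigned | voices=[68 82 89 69 -]
Op 5: note_on(79): voice 4 is free -> assigned | voices=[68 82 89 69 79]
Op 6: note_on(78): all voices busy, STEAL voice 0 (pitch 68, oldest) -> assign | voices=[78 82 89 69 79]
Op 7: note_on(73): all voices busy, STEAL voice 1 (pitch 82, oldest) -> assign | voices=[78 73 89 69 79]
Op 8: note_on(61): all voices busy, STEAL voice 2 (pitch 89, oldest) -> assign | voices=[78 73 61 69 79]
Op 9: note_on(62): all voices busy, STEAL voice 3 (pitch 69, oldest) -> assign | voices=[78 73 61 62 79]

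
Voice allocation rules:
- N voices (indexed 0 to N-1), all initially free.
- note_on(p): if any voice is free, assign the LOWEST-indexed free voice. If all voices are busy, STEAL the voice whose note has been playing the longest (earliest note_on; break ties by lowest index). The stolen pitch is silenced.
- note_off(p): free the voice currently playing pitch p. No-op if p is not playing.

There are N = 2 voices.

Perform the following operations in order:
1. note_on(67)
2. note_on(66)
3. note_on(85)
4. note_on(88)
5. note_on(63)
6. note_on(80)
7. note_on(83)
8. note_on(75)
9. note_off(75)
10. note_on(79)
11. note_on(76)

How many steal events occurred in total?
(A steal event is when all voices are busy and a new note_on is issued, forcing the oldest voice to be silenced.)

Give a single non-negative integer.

Op 1: note_on(67): voice 0 is free -> assigned | voices=[67 -]
Op 2: note_on(66): voice 1 is free -> assigned | voices=[67 66]
Op 3: note_on(85): all voices busy, STEAL voice 0 (pitch 67, oldest) -> assign | voices=[85 66]
Op 4: note_on(88): all voices busy, STEAL voice 1 (pitch 66, oldest) -> assign | voices=[85 88]
Op 5: note_on(63): all voices busy, STEAL voice 0 (pitch 85, oldest) -> assign | voices=[63 88]
Op 6: note_on(80): all voices busy, STEAL voice 1 (pitch 88, oldest) -> assign | voices=[63 80]
Op 7: note_on(83): all voices busy, STEAL voice 0 (pitch 63, oldest) -> assign | voices=[83 80]
Op 8: note_on(75): all voices busy, STEAL voice 1 (pitch 80, oldest) -> assign | voices=[83 75]
Op 9: note_off(75): free voice 1 | voices=[83 -]
Op 10: note_on(79): voice 1 is free -> assigned | voices=[83 79]
Op 11: note_on(76): all voices busy, STEAL voice 0 (pitch 83, oldest) -> assign | voices=[76 79]

Answer: 7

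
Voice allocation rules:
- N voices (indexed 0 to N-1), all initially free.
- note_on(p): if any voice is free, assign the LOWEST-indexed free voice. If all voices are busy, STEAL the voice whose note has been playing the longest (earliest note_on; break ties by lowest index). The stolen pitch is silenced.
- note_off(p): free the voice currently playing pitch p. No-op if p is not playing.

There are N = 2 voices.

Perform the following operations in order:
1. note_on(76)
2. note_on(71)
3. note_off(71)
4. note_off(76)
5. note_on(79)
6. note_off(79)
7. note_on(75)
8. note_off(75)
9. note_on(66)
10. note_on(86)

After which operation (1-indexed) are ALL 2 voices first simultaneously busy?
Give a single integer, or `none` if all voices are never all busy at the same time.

Op 1: note_on(76): voice 0 is free -> assigned | voices=[76 -]
Op 2: note_on(71): voice 1 is free -> assigned | voices=[76 71]
Op 3: note_off(71): free voice 1 | voices=[76 -]
Op 4: note_off(76): free voice 0 | voices=[- -]
Op 5: note_on(79): voice 0 is free -> assigned | voices=[79 -]
Op 6: note_off(79): free voice 0 | voices=[- -]
Op 7: note_on(75): voice 0 is free -> assigned | voices=[75 -]
Op 8: note_off(75): free voice 0 | voices=[- -]
Op 9: note_on(66): voice 0 is free -> assigned | voices=[66 -]
Op 10: note_on(86): voice 1 is free -> assigned | voices=[66 86]

Answer: 2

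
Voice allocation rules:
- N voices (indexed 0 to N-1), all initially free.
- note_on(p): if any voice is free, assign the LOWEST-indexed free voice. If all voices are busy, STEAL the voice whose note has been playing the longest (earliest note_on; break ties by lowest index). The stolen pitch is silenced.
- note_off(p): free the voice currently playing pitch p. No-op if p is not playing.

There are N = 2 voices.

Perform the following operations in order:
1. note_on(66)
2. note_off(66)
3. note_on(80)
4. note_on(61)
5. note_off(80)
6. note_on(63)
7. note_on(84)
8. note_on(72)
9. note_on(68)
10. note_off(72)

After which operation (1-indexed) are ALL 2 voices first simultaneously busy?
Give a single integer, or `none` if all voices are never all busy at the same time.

Op 1: note_on(66): voice 0 is free -> assigned | voices=[66 -]
Op 2: note_off(66): free voice 0 | voices=[- -]
Op 3: note_on(80): voice 0 is free -> assigned | voices=[80 -]
Op 4: note_on(61): voice 1 is free -> assigned | voices=[80 61]
Op 5: note_off(80): free voice 0 | voices=[- 61]
Op 6: note_on(63): voice 0 is free -> assigned | voices=[63 61]
Op 7: note_on(84): all voices busy, STEAL voice 1 (pitch 61, oldest) -> assign | voices=[63 84]
Op 8: note_on(72): all voices busy, STEAL voice 0 (pitch 63, oldest) -> assign | voices=[72 84]
Op 9: note_on(68): all voices busy, STEAL voice 1 (pitch 84, oldest) -> assign | voices=[72 68]
Op 10: note_off(72): free voice 0 | voices=[- 68]

Answer: 4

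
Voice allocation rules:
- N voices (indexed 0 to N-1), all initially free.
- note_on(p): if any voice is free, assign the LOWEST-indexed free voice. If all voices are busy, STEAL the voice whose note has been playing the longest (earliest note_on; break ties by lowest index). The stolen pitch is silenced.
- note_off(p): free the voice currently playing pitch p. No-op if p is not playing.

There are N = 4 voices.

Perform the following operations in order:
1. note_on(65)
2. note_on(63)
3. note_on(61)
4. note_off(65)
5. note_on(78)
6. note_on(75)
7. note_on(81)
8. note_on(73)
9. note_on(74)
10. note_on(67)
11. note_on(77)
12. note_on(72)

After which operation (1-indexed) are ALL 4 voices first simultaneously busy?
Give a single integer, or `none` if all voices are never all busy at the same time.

Answer: 6

Derivation:
Op 1: note_on(65): voice 0 is free -> assigned | voices=[65 - - -]
Op 2: note_on(63): voice 1 is free -> assigned | voices=[65 63 - -]
Op 3: note_on(61): voice 2 is free -> assigned | voices=[65 63 61 -]
Op 4: note_off(65): free voice 0 | voices=[- 63 61 -]
Op 5: note_on(78): voice 0 is free -> assigned | voices=[78 63 61 -]
Op 6: note_on(75): voice 3 is free -> assigned | voices=[78 63 61 75]
Op 7: note_on(81): all voices busy, STEAL voice 1 (pitch 63, oldest) -> assign | voices=[78 81 61 75]
Op 8: note_on(73): all voices busy, STEAL voice 2 (pitch 61, oldest) -> assign | voices=[78 81 73 75]
Op 9: note_on(74): all voices busy, STEAL voice 0 (pitch 78, oldest) -> assign | voices=[74 81 73 75]
Op 10: note_on(67): all voices busy, STEAL voice 3 (pitch 75, oldest) -> assign | voices=[74 81 73 67]
Op 11: note_on(77): all voices busy, STEAL voice 1 (pitch 81, oldest) -> assign | voices=[74 77 73 67]
Op 12: note_on(72): all voices busy, STEAL voice 2 (pitch 73, oldest) -> assign | voices=[74 77 72 67]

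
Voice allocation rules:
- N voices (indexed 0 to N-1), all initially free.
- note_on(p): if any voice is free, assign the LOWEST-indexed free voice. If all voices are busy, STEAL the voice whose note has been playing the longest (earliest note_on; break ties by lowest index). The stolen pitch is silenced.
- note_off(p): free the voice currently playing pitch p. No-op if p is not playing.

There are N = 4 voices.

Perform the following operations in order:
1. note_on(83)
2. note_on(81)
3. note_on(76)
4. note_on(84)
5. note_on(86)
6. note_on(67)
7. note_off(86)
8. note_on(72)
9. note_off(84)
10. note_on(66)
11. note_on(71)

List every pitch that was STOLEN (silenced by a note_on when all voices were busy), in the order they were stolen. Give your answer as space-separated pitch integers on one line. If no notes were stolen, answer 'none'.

Answer: 83 81 76

Derivation:
Op 1: note_on(83): voice 0 is free -> assigned | voices=[83 - - -]
Op 2: note_on(81): voice 1 is free -> assigned | voices=[83 81 - -]
Op 3: note_on(76): voice 2 is free -> assigned | voices=[83 81 76 -]
Op 4: note_on(84): voice 3 is free -> assigned | voices=[83 81 76 84]
Op 5: note_on(86): all voices busy, STEAL voice 0 (pitch 83, oldest) -> assign | voices=[86 81 76 84]
Op 6: note_on(67): all voices busy, STEAL voice 1 (pitch 81, oldest) -> assign | voices=[86 67 76 84]
Op 7: note_off(86): free voice 0 | voices=[- 67 76 84]
Op 8: note_on(72): voice 0 is free -> assigned | voices=[72 67 76 84]
Op 9: note_off(84): free voice 3 | voices=[72 67 76 -]
Op 10: note_on(66): voice 3 is free -> assigned | voices=[72 67 76 66]
Op 11: note_on(71): all voices busy, STEAL voice 2 (pitch 76, oldest) -> assign | voices=[72 67 71 66]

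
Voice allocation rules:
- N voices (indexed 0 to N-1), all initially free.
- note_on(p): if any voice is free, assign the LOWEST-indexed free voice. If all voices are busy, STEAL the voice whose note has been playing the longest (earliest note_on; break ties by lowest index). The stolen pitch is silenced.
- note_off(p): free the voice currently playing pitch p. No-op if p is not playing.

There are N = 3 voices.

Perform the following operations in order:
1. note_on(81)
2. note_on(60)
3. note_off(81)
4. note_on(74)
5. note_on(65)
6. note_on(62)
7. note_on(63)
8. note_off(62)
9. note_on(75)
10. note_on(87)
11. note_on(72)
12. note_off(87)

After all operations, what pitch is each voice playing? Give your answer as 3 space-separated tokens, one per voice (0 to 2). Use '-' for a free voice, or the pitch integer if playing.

Op 1: note_on(81): voice 0 is free -> assigned | voices=[81 - -]
Op 2: note_on(60): voice 1 is free -> assigned | voices=[81 60 -]
Op 3: note_off(81): free voice 0 | voices=[- 60 -]
Op 4: note_on(74): voice 0 is free -> assigned | voices=[74 60 -]
Op 5: note_on(65): voice 2 is free -> assigned | voices=[74 60 65]
Op 6: note_on(62): all voices busy, STEAL voice 1 (pitch 60, oldest) -> assign | voices=[74 62 65]
Op 7: note_on(63): all voices busy, STEAL voice 0 (pitch 74, oldest) -> assign | voices=[63 62 65]
Op 8: note_off(62): free voice 1 | voices=[63 - 65]
Op 9: note_on(75): voice 1 is free -> assigned | voices=[63 75 65]
Op 10: note_on(87): all voices busy, STEAL voice 2 (pitch 65, oldest) -> assign | voices=[63 75 87]
Op 11: note_on(72): all voices busy, STEAL voice 0 (pitch 63, oldest) -> assign | voices=[72 75 87]
Op 12: note_off(87): free voice 2 | voices=[72 75 -]

Answer: 72 75 -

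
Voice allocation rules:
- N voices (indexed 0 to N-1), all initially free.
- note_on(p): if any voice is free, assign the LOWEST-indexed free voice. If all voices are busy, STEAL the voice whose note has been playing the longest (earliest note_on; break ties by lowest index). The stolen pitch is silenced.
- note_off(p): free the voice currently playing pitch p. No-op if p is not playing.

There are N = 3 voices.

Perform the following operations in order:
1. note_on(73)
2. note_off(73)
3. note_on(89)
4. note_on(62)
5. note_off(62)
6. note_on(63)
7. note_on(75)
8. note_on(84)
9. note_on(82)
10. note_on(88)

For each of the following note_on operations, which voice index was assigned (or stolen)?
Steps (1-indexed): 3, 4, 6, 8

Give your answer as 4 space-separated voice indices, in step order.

Op 1: note_on(73): voice 0 is free -> assigned | voices=[73 - -]
Op 2: note_off(73): free voice 0 | voices=[- - -]
Op 3: note_on(89): voice 0 is free -> assigned | voices=[89 - -]
Op 4: note_on(62): voice 1 is free -> assigned | voices=[89 62 -]
Op 5: note_off(62): free voice 1 | voices=[89 - -]
Op 6: note_on(63): voice 1 is free -> assigned | voices=[89 63 -]
Op 7: note_on(75): voice 2 is free -> assigned | voices=[89 63 75]
Op 8: note_on(84): all voices busy, STEAL voice 0 (pitch 89, oldest) -> assign | voices=[84 63 75]
Op 9: note_on(82): all voices busy, STEAL voice 1 (pitch 63, oldest) -> assign | voices=[84 82 75]
Op 10: note_on(88): all voices busy, STEAL voice 2 (pitch 75, oldest) -> assign | voices=[84 82 88]

Answer: 0 1 1 0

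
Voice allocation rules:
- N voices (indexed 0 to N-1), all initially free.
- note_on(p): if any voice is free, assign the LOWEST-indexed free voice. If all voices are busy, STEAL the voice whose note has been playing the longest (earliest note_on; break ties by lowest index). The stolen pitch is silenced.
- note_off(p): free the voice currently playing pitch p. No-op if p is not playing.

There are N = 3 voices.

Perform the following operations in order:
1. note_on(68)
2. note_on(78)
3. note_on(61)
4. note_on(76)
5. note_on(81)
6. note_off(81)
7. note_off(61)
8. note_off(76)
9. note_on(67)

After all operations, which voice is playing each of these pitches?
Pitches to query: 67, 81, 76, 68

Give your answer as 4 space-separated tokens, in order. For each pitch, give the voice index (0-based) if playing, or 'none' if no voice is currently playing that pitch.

Answer: 0 none none none

Derivation:
Op 1: note_on(68): voice 0 is free -> assigned | voices=[68 - -]
Op 2: note_on(78): voice 1 is free -> assigned | voices=[68 78 -]
Op 3: note_on(61): voice 2 is free -> assigned | voices=[68 78 61]
Op 4: note_on(76): all voices busy, STEAL voice 0 (pitch 68, oldest) -> assign | voices=[76 78 61]
Op 5: note_on(81): all voices busy, STEAL voice 1 (pitch 78, oldest) -> assign | voices=[76 81 61]
Op 6: note_off(81): free voice 1 | voices=[76 - 61]
Op 7: note_off(61): free voice 2 | voices=[76 - -]
Op 8: note_off(76): free voice 0 | voices=[- - -]
Op 9: note_on(67): voice 0 is free -> assigned | voices=[67 - -]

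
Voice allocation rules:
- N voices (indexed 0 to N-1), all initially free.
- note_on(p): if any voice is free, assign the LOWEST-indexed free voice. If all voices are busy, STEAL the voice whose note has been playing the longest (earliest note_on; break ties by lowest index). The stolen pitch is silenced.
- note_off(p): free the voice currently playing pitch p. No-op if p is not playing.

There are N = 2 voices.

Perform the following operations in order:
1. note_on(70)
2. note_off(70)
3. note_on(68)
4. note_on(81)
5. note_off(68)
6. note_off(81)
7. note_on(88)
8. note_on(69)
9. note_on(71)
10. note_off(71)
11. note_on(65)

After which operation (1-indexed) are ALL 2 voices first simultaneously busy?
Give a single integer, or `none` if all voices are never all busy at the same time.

Answer: 4

Derivation:
Op 1: note_on(70): voice 0 is free -> assigned | voices=[70 -]
Op 2: note_off(70): free voice 0 | voices=[- -]
Op 3: note_on(68): voice 0 is free -> assigned | voices=[68 -]
Op 4: note_on(81): voice 1 is free -> assigned | voices=[68 81]
Op 5: note_off(68): free voice 0 | voices=[- 81]
Op 6: note_off(81): free voice 1 | voices=[- -]
Op 7: note_on(88): voice 0 is free -> assigned | voices=[88 -]
Op 8: note_on(69): voice 1 is free -> assigned | voices=[88 69]
Op 9: note_on(71): all voices busy, STEAL voice 0 (pitch 88, oldest) -> assign | voices=[71 69]
Op 10: note_off(71): free voice 0 | voices=[- 69]
Op 11: note_on(65): voice 0 is free -> assigned | voices=[65 69]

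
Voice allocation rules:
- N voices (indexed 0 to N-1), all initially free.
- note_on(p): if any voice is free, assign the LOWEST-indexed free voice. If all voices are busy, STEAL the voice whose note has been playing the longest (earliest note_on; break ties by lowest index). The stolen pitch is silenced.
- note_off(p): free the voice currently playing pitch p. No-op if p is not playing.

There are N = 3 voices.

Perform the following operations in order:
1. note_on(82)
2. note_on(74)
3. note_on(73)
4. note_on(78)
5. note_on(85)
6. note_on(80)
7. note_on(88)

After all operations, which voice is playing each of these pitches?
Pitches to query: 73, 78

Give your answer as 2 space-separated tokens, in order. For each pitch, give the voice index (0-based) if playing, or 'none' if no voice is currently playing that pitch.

Answer: none none

Derivation:
Op 1: note_on(82): voice 0 is free -> assigned | voices=[82 - -]
Op 2: note_on(74): voice 1 is free -> assigned | voices=[82 74 -]
Op 3: note_on(73): voice 2 is free -> assigned | voices=[82 74 73]
Op 4: note_on(78): all voices busy, STEAL voice 0 (pitch 82, oldest) -> assign | voices=[78 74 73]
Op 5: note_on(85): all voices busy, STEAL voice 1 (pitch 74, oldest) -> assign | voices=[78 85 73]
Op 6: note_on(80): all voices busy, STEAL voice 2 (pitch 73, oldest) -> assign | voices=[78 85 80]
Op 7: note_on(88): all voices busy, STEAL voice 0 (pitch 78, oldest) -> assign | voices=[88 85 80]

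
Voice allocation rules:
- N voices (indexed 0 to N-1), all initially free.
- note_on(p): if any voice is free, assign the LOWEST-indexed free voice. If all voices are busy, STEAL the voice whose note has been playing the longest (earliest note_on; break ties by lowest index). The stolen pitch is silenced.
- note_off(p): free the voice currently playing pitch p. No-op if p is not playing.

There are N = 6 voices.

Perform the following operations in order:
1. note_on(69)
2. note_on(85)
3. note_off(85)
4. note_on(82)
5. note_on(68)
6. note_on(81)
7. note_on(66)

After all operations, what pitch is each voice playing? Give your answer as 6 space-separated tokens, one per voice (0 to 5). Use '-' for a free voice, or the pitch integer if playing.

Op 1: note_on(69): voice 0 is free -> assigned | voices=[69 - - - - -]
Op 2: note_on(85): voice 1 is free -> assigned | voices=[69 85 - - - -]
Op 3: note_off(85): free voice 1 | voices=[69 - - - - -]
Op 4: note_on(82): voice 1 is free -> assigned | voices=[69 82 - - - -]
Op 5: note_on(68): voice 2 is free -> assigned | voices=[69 82 68 - - -]
Op 6: note_on(81): voice 3 is free -> assigned | voices=[69 82 68 81 - -]
Op 7: note_on(66): voice 4 is free -> assigned | voices=[69 82 68 81 66 -]

Answer: 69 82 68 81 66 -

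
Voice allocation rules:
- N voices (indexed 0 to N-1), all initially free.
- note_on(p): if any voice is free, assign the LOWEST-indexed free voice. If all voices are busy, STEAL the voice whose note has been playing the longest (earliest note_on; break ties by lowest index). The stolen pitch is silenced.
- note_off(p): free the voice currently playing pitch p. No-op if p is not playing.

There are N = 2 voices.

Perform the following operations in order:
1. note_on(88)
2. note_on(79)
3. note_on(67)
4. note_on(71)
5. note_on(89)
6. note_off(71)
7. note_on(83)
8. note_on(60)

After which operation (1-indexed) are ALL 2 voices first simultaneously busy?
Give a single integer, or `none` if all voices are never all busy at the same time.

Op 1: note_on(88): voice 0 is free -> assigned | voices=[88 -]
Op 2: note_on(79): voice 1 is free -> assigned | voices=[88 79]
Op 3: note_on(67): all voices busy, STEAL voice 0 (pitch 88, oldest) -> assign | voices=[67 79]
Op 4: note_on(71): all voices busy, STEAL voice 1 (pitch 79, oldest) -> assign | voices=[67 71]
Op 5: note_on(89): all voices busy, STEAL voice 0 (pitch 67, oldest) -> assign | voices=[89 71]
Op 6: note_off(71): free voice 1 | voices=[89 -]
Op 7: note_on(83): voice 1 is free -> assigned | voices=[89 83]
Op 8: note_on(60): all voices busy, STEAL voice 0 (pitch 89, oldest) -> assign | voices=[60 83]

Answer: 2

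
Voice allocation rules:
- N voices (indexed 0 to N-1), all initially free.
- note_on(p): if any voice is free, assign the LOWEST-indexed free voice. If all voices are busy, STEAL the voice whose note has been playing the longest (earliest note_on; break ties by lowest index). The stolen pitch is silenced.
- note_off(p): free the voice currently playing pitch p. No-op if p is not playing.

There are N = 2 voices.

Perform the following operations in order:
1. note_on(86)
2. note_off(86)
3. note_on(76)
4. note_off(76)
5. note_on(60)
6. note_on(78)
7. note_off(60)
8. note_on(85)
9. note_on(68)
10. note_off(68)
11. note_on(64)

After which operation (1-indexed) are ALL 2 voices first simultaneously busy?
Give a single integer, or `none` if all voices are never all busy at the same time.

Op 1: note_on(86): voice 0 is free -> assigned | voices=[86 -]
Op 2: note_off(86): free voice 0 | voices=[- -]
Op 3: note_on(76): voice 0 is free -> assigned | voices=[76 -]
Op 4: note_off(76): free voice 0 | voices=[- -]
Op 5: note_on(60): voice 0 is free -> assigned | voices=[60 -]
Op 6: note_on(78): voice 1 is free -> assigned | voices=[60 78]
Op 7: note_off(60): free voice 0 | voices=[- 78]
Op 8: note_on(85): voice 0 is free -> assigned | voices=[85 78]
Op 9: note_on(68): all voices busy, STEAL voice 1 (pitch 78, oldest) -> assign | voices=[85 68]
Op 10: note_off(68): free voice 1 | voices=[85 -]
Op 11: note_on(64): voice 1 is free -> assigned | voices=[85 64]

Answer: 6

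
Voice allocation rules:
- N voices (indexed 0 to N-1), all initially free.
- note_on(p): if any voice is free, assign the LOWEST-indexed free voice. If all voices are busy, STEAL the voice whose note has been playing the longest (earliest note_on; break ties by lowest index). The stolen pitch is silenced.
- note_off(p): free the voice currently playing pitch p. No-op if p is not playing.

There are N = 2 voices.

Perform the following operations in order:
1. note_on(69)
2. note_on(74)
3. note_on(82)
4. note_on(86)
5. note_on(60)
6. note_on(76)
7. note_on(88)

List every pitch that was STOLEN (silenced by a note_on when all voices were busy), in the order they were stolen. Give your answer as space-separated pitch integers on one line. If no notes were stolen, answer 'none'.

Op 1: note_on(69): voice 0 is free -> assigned | voices=[69 -]
Op 2: note_on(74): voice 1 is free -> assigned | voices=[69 74]
Op 3: note_on(82): all voices busy, STEAL voice 0 (pitch 69, oldest) -> assign | voices=[82 74]
Op 4: note_on(86): all voices busy, STEAL voice 1 (pitch 74, oldest) -> assign | voices=[82 86]
Op 5: note_on(60): all voices busy, STEAL voice 0 (pitch 82, oldest) -> assign | voices=[60 86]
Op 6: note_on(76): all voices busy, STEAL voice 1 (pitch 86, oldest) -> assign | voices=[60 76]
Op 7: note_on(88): all voices busy, STEAL voice 0 (pitch 60, oldest) -> assign | voices=[88 76]

Answer: 69 74 82 86 60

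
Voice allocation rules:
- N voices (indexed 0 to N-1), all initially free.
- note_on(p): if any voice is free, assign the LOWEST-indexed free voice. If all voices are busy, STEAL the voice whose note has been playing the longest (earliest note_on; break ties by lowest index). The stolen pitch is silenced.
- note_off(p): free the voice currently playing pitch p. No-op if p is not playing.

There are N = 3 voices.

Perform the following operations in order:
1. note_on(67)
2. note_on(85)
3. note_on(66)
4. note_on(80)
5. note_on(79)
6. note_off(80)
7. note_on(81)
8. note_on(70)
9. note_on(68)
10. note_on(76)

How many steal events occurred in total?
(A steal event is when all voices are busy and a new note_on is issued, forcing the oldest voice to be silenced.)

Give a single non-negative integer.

Op 1: note_on(67): voice 0 is free -> assigned | voices=[67 - -]
Op 2: note_on(85): voice 1 is free -> assigned | voices=[67 85 -]
Op 3: note_on(66): voice 2 is free -> assigned | voices=[67 85 66]
Op 4: note_on(80): all voices busy, STEAL voice 0 (pitch 67, oldest) -> assign | voices=[80 85 66]
Op 5: note_on(79): all voices busy, STEAL voice 1 (pitch 85, oldest) -> assign | voices=[80 79 66]
Op 6: note_off(80): free voice 0 | voices=[- 79 66]
Op 7: note_on(81): voice 0 is free -> assigned | voices=[81 79 66]
Op 8: note_on(70): all voices busy, STEAL voice 2 (pitch 66, oldest) -> assign | voices=[81 79 70]
Op 9: note_on(68): all voices busy, STEAL voice 1 (pitch 79, oldest) -> assign | voices=[81 68 70]
Op 10: note_on(76): all voices busy, STEAL voice 0 (pitch 81, oldest) -> assign | voices=[76 68 70]

Answer: 5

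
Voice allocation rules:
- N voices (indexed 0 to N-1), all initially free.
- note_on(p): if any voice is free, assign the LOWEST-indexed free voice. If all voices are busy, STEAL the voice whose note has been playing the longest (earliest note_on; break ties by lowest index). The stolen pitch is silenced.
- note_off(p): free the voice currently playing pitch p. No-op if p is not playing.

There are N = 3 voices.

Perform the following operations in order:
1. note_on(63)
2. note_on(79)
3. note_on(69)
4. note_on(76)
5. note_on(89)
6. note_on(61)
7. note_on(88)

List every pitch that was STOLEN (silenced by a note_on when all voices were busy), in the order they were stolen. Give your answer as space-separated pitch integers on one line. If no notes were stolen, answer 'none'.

Op 1: note_on(63): voice 0 is free -> assigned | voices=[63 - -]
Op 2: note_on(79): voice 1 is free -> assigned | voices=[63 79 -]
Op 3: note_on(69): voice 2 is free -> assigned | voices=[63 79 69]
Op 4: note_on(76): all voices busy, STEAL voice 0 (pitch 63, oldest) -> assign | voices=[76 79 69]
Op 5: note_on(89): all voices busy, STEAL voice 1 (pitch 79, oldest) -> assign | voices=[76 89 69]
Op 6: note_on(61): all voices busy, STEAL voice 2 (pitch 69, oldest) -> assign | voices=[76 89 61]
Op 7: note_on(88): all voices busy, STEAL voice 0 (pitch 76, oldest) -> assign | voices=[88 89 61]

Answer: 63 79 69 76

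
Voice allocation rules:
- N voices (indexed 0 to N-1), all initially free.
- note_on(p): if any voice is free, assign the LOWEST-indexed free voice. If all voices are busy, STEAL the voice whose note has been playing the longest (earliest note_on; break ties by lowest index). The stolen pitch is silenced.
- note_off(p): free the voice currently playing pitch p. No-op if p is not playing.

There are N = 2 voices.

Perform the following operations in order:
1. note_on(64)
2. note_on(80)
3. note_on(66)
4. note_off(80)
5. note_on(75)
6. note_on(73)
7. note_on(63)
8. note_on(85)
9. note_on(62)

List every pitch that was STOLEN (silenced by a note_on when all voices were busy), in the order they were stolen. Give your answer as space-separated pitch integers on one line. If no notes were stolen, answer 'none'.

Op 1: note_on(64): voice 0 is free -> assigned | voices=[64 -]
Op 2: note_on(80): voice 1 is free -> assigned | voices=[64 80]
Op 3: note_on(66): all voices busy, STEAL voice 0 (pitch 64, oldest) -> assign | voices=[66 80]
Op 4: note_off(80): free voice 1 | voices=[66 -]
Op 5: note_on(75): voice 1 is free -> assigned | voices=[66 75]
Op 6: note_on(73): all voices busy, STEAL voice 0 (pitch 66, oldest) -> assign | voices=[73 75]
Op 7: note_on(63): all voices busy, STEAL voice 1 (pitch 75, oldest) -> assign | voices=[73 63]
Op 8: note_on(85): all voices busy, STEAL voice 0 (pitch 73, oldest) -> assign | voices=[85 63]
Op 9: note_on(62): all voices busy, STEAL voice 1 (pitch 63, oldest) -> assign | voices=[85 62]

Answer: 64 66 75 73 63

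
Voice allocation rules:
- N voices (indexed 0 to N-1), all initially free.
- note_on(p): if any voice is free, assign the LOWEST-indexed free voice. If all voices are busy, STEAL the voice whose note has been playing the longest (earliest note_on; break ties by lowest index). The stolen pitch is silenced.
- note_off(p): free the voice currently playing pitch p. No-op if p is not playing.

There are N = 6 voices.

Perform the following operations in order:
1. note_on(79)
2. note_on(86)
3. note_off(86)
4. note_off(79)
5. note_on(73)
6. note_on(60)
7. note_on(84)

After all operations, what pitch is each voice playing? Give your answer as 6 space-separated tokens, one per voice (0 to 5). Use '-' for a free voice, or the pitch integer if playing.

Answer: 73 60 84 - - -

Derivation:
Op 1: note_on(79): voice 0 is free -> assigned | voices=[79 - - - - -]
Op 2: note_on(86): voice 1 is free -> assigned | voices=[79 86 - - - -]
Op 3: note_off(86): free voice 1 | voices=[79 - - - - -]
Op 4: note_off(79): free voice 0 | voices=[- - - - - -]
Op 5: note_on(73): voice 0 is free -> assigned | voices=[73 - - - - -]
Op 6: note_on(60): voice 1 is free -> assigned | voices=[73 60 - - - -]
Op 7: note_on(84): voice 2 is free -> assigned | voices=[73 60 84 - - -]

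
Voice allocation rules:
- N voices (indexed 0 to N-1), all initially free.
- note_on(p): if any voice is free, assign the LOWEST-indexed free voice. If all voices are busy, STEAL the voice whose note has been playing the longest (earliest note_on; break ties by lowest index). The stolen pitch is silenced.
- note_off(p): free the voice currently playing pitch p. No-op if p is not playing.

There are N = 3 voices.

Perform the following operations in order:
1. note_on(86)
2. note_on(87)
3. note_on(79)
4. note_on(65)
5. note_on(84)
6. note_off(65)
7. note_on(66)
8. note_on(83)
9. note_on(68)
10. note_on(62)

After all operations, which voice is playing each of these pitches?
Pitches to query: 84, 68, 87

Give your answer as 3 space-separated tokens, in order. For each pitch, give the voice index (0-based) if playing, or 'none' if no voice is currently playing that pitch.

Op 1: note_on(86): voice 0 is free -> assigned | voices=[86 - -]
Op 2: note_on(87): voice 1 is free -> assigned | voices=[86 87 -]
Op 3: note_on(79): voice 2 is free -> assigned | voices=[86 87 79]
Op 4: note_on(65): all voices busy, STEAL voice 0 (pitch 86, oldest) -> assign | voices=[65 87 79]
Op 5: note_on(84): all voices busy, STEAL voice 1 (pitch 87, oldest) -> assign | voices=[65 84 79]
Op 6: note_off(65): free voice 0 | voices=[- 84 79]
Op 7: note_on(66): voice 0 is free -> assigned | voices=[66 84 79]
Op 8: note_on(83): all voices busy, STEAL voice 2 (pitch 79, oldest) -> assign | voices=[66 84 83]
Op 9: note_on(68): all voices busy, STEAL voice 1 (pitch 84, oldest) -> assign | voices=[66 68 83]
Op 10: note_on(62): all voices busy, STEAL voice 0 (pitch 66, oldest) -> assign | voices=[62 68 83]

Answer: none 1 none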